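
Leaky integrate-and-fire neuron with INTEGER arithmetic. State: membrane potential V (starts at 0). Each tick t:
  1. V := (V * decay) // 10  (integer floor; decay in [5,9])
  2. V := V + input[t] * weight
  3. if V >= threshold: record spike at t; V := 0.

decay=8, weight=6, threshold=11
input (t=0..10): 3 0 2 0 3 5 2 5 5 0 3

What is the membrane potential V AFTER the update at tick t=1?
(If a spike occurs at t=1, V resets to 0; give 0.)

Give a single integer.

t=0: input=3 -> V=0 FIRE
t=1: input=0 -> V=0
t=2: input=2 -> V=0 FIRE
t=3: input=0 -> V=0
t=4: input=3 -> V=0 FIRE
t=5: input=5 -> V=0 FIRE
t=6: input=2 -> V=0 FIRE
t=7: input=5 -> V=0 FIRE
t=8: input=5 -> V=0 FIRE
t=9: input=0 -> V=0
t=10: input=3 -> V=0 FIRE

Answer: 0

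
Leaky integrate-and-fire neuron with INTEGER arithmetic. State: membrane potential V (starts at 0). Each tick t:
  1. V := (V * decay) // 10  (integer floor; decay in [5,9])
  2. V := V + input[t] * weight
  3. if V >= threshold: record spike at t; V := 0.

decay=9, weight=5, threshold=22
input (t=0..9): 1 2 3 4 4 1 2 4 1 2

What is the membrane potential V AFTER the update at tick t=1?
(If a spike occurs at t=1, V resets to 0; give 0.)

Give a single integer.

Answer: 14

Derivation:
t=0: input=1 -> V=5
t=1: input=2 -> V=14
t=2: input=3 -> V=0 FIRE
t=3: input=4 -> V=20
t=4: input=4 -> V=0 FIRE
t=5: input=1 -> V=5
t=6: input=2 -> V=14
t=7: input=4 -> V=0 FIRE
t=8: input=1 -> V=5
t=9: input=2 -> V=14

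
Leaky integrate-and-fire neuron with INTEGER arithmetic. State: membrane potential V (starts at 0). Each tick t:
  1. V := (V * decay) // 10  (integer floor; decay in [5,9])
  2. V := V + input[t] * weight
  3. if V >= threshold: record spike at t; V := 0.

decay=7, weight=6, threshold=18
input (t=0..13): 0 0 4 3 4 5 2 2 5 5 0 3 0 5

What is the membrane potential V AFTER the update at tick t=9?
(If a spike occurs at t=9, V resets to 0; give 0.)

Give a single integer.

t=0: input=0 -> V=0
t=1: input=0 -> V=0
t=2: input=4 -> V=0 FIRE
t=3: input=3 -> V=0 FIRE
t=4: input=4 -> V=0 FIRE
t=5: input=5 -> V=0 FIRE
t=6: input=2 -> V=12
t=7: input=2 -> V=0 FIRE
t=8: input=5 -> V=0 FIRE
t=9: input=5 -> V=0 FIRE
t=10: input=0 -> V=0
t=11: input=3 -> V=0 FIRE
t=12: input=0 -> V=0
t=13: input=5 -> V=0 FIRE

Answer: 0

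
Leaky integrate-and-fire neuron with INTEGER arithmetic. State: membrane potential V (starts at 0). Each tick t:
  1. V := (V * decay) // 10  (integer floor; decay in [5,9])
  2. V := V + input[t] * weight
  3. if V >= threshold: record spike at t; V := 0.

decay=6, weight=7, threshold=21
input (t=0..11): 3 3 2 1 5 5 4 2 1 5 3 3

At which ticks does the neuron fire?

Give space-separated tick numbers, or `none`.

Answer: 0 1 4 5 6 9 10 11

Derivation:
t=0: input=3 -> V=0 FIRE
t=1: input=3 -> V=0 FIRE
t=2: input=2 -> V=14
t=3: input=1 -> V=15
t=4: input=5 -> V=0 FIRE
t=5: input=5 -> V=0 FIRE
t=6: input=4 -> V=0 FIRE
t=7: input=2 -> V=14
t=8: input=1 -> V=15
t=9: input=5 -> V=0 FIRE
t=10: input=3 -> V=0 FIRE
t=11: input=3 -> V=0 FIRE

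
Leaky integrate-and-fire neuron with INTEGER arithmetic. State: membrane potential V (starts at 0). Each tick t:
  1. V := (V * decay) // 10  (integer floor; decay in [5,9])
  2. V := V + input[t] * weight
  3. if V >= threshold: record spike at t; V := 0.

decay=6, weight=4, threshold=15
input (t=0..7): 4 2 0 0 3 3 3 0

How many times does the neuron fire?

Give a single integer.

Answer: 2

Derivation:
t=0: input=4 -> V=0 FIRE
t=1: input=2 -> V=8
t=2: input=0 -> V=4
t=3: input=0 -> V=2
t=4: input=3 -> V=13
t=5: input=3 -> V=0 FIRE
t=6: input=3 -> V=12
t=7: input=0 -> V=7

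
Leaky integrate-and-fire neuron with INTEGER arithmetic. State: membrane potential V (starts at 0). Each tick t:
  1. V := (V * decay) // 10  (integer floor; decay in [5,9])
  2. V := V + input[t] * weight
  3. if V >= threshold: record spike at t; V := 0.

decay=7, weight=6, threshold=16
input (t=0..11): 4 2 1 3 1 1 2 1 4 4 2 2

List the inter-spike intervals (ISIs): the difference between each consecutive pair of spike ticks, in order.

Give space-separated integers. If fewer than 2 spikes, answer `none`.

t=0: input=4 -> V=0 FIRE
t=1: input=2 -> V=12
t=2: input=1 -> V=14
t=3: input=3 -> V=0 FIRE
t=4: input=1 -> V=6
t=5: input=1 -> V=10
t=6: input=2 -> V=0 FIRE
t=7: input=1 -> V=6
t=8: input=4 -> V=0 FIRE
t=9: input=4 -> V=0 FIRE
t=10: input=2 -> V=12
t=11: input=2 -> V=0 FIRE

Answer: 3 3 2 1 2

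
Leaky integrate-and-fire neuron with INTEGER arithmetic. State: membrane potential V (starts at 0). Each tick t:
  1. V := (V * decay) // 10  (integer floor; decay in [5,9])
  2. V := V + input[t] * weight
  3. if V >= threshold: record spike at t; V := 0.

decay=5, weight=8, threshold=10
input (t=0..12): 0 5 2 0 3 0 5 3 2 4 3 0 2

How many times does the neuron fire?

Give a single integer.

t=0: input=0 -> V=0
t=1: input=5 -> V=0 FIRE
t=2: input=2 -> V=0 FIRE
t=3: input=0 -> V=0
t=4: input=3 -> V=0 FIRE
t=5: input=0 -> V=0
t=6: input=5 -> V=0 FIRE
t=7: input=3 -> V=0 FIRE
t=8: input=2 -> V=0 FIRE
t=9: input=4 -> V=0 FIRE
t=10: input=3 -> V=0 FIRE
t=11: input=0 -> V=0
t=12: input=2 -> V=0 FIRE

Answer: 9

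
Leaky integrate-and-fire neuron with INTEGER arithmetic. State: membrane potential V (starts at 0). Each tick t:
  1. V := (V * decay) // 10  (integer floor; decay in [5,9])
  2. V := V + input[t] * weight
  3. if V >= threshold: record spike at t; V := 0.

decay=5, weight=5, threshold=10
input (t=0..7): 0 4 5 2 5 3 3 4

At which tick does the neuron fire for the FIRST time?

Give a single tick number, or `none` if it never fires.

t=0: input=0 -> V=0
t=1: input=4 -> V=0 FIRE
t=2: input=5 -> V=0 FIRE
t=3: input=2 -> V=0 FIRE
t=4: input=5 -> V=0 FIRE
t=5: input=3 -> V=0 FIRE
t=6: input=3 -> V=0 FIRE
t=7: input=4 -> V=0 FIRE

Answer: 1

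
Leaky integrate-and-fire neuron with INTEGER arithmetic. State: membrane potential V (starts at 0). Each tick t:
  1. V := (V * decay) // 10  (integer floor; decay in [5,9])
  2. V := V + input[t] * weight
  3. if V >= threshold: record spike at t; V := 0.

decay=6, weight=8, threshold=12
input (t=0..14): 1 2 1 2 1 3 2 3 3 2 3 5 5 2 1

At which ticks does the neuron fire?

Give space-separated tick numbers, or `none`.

t=0: input=1 -> V=8
t=1: input=2 -> V=0 FIRE
t=2: input=1 -> V=8
t=3: input=2 -> V=0 FIRE
t=4: input=1 -> V=8
t=5: input=3 -> V=0 FIRE
t=6: input=2 -> V=0 FIRE
t=7: input=3 -> V=0 FIRE
t=8: input=3 -> V=0 FIRE
t=9: input=2 -> V=0 FIRE
t=10: input=3 -> V=0 FIRE
t=11: input=5 -> V=0 FIRE
t=12: input=5 -> V=0 FIRE
t=13: input=2 -> V=0 FIRE
t=14: input=1 -> V=8

Answer: 1 3 5 6 7 8 9 10 11 12 13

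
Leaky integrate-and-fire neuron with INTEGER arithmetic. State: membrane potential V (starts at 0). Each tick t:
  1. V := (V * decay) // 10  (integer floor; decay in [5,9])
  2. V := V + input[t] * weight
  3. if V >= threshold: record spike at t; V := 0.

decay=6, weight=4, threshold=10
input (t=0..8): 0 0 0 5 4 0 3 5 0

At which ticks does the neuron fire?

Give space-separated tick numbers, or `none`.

Answer: 3 4 6 7

Derivation:
t=0: input=0 -> V=0
t=1: input=0 -> V=0
t=2: input=0 -> V=0
t=3: input=5 -> V=0 FIRE
t=4: input=4 -> V=0 FIRE
t=5: input=0 -> V=0
t=6: input=3 -> V=0 FIRE
t=7: input=5 -> V=0 FIRE
t=8: input=0 -> V=0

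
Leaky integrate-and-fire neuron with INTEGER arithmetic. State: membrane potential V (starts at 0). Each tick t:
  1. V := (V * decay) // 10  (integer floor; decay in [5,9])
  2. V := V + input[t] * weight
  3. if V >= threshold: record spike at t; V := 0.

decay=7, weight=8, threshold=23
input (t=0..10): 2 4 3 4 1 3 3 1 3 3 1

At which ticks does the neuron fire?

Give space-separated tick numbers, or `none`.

Answer: 1 2 3 5 6 8 9

Derivation:
t=0: input=2 -> V=16
t=1: input=4 -> V=0 FIRE
t=2: input=3 -> V=0 FIRE
t=3: input=4 -> V=0 FIRE
t=4: input=1 -> V=8
t=5: input=3 -> V=0 FIRE
t=6: input=3 -> V=0 FIRE
t=7: input=1 -> V=8
t=8: input=3 -> V=0 FIRE
t=9: input=3 -> V=0 FIRE
t=10: input=1 -> V=8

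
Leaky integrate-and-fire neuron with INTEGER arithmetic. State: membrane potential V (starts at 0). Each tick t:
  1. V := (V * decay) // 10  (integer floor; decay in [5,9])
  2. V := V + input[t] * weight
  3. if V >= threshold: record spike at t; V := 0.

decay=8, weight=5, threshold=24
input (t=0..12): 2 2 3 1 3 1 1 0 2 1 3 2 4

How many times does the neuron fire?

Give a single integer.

t=0: input=2 -> V=10
t=1: input=2 -> V=18
t=2: input=3 -> V=0 FIRE
t=3: input=1 -> V=5
t=4: input=3 -> V=19
t=5: input=1 -> V=20
t=6: input=1 -> V=21
t=7: input=0 -> V=16
t=8: input=2 -> V=22
t=9: input=1 -> V=22
t=10: input=3 -> V=0 FIRE
t=11: input=2 -> V=10
t=12: input=4 -> V=0 FIRE

Answer: 3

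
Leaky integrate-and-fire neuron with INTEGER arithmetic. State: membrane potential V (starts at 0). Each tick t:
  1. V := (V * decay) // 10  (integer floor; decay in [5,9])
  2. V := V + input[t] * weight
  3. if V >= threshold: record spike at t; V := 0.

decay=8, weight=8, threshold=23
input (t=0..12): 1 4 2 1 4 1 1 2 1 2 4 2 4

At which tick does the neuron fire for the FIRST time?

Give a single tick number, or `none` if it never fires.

Answer: 1

Derivation:
t=0: input=1 -> V=8
t=1: input=4 -> V=0 FIRE
t=2: input=2 -> V=16
t=3: input=1 -> V=20
t=4: input=4 -> V=0 FIRE
t=5: input=1 -> V=8
t=6: input=1 -> V=14
t=7: input=2 -> V=0 FIRE
t=8: input=1 -> V=8
t=9: input=2 -> V=22
t=10: input=4 -> V=0 FIRE
t=11: input=2 -> V=16
t=12: input=4 -> V=0 FIRE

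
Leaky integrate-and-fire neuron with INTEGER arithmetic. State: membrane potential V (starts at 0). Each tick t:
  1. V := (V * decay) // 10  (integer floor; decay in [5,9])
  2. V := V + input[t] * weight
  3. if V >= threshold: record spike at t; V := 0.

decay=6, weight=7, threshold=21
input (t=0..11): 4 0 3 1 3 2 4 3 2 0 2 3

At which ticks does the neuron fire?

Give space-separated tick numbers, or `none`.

t=0: input=4 -> V=0 FIRE
t=1: input=0 -> V=0
t=2: input=3 -> V=0 FIRE
t=3: input=1 -> V=7
t=4: input=3 -> V=0 FIRE
t=5: input=2 -> V=14
t=6: input=4 -> V=0 FIRE
t=7: input=3 -> V=0 FIRE
t=8: input=2 -> V=14
t=9: input=0 -> V=8
t=10: input=2 -> V=18
t=11: input=3 -> V=0 FIRE

Answer: 0 2 4 6 7 11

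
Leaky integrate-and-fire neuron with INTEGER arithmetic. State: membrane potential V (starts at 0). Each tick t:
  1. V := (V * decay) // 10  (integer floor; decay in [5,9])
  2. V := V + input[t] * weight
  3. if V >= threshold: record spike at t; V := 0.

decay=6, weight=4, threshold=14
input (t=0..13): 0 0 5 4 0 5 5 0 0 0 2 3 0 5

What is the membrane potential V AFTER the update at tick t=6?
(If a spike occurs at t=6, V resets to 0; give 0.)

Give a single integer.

t=0: input=0 -> V=0
t=1: input=0 -> V=0
t=2: input=5 -> V=0 FIRE
t=3: input=4 -> V=0 FIRE
t=4: input=0 -> V=0
t=5: input=5 -> V=0 FIRE
t=6: input=5 -> V=0 FIRE
t=7: input=0 -> V=0
t=8: input=0 -> V=0
t=9: input=0 -> V=0
t=10: input=2 -> V=8
t=11: input=3 -> V=0 FIRE
t=12: input=0 -> V=0
t=13: input=5 -> V=0 FIRE

Answer: 0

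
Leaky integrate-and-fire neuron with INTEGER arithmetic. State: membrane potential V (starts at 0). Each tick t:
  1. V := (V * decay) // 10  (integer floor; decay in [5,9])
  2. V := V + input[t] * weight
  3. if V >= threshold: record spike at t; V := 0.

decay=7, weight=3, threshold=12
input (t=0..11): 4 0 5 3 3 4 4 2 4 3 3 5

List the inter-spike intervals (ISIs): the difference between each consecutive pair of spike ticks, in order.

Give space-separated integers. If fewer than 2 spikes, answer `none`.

Answer: 2 2 1 1 2 2 1

Derivation:
t=0: input=4 -> V=0 FIRE
t=1: input=0 -> V=0
t=2: input=5 -> V=0 FIRE
t=3: input=3 -> V=9
t=4: input=3 -> V=0 FIRE
t=5: input=4 -> V=0 FIRE
t=6: input=4 -> V=0 FIRE
t=7: input=2 -> V=6
t=8: input=4 -> V=0 FIRE
t=9: input=3 -> V=9
t=10: input=3 -> V=0 FIRE
t=11: input=5 -> V=0 FIRE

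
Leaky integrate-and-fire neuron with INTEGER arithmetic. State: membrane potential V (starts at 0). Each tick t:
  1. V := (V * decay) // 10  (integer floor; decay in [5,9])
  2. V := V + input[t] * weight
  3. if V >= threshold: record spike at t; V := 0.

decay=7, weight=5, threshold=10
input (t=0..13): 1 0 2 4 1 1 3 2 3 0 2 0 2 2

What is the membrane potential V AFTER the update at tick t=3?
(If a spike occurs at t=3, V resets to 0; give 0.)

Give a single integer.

Answer: 0

Derivation:
t=0: input=1 -> V=5
t=1: input=0 -> V=3
t=2: input=2 -> V=0 FIRE
t=3: input=4 -> V=0 FIRE
t=4: input=1 -> V=5
t=5: input=1 -> V=8
t=6: input=3 -> V=0 FIRE
t=7: input=2 -> V=0 FIRE
t=8: input=3 -> V=0 FIRE
t=9: input=0 -> V=0
t=10: input=2 -> V=0 FIRE
t=11: input=0 -> V=0
t=12: input=2 -> V=0 FIRE
t=13: input=2 -> V=0 FIRE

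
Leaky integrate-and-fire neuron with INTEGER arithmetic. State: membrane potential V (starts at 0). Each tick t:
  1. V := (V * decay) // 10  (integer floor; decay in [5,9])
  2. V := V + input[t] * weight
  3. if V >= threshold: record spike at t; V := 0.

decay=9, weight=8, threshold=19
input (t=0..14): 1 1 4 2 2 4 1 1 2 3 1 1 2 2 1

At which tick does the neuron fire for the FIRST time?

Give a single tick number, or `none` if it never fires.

t=0: input=1 -> V=8
t=1: input=1 -> V=15
t=2: input=4 -> V=0 FIRE
t=3: input=2 -> V=16
t=4: input=2 -> V=0 FIRE
t=5: input=4 -> V=0 FIRE
t=6: input=1 -> V=8
t=7: input=1 -> V=15
t=8: input=2 -> V=0 FIRE
t=9: input=3 -> V=0 FIRE
t=10: input=1 -> V=8
t=11: input=1 -> V=15
t=12: input=2 -> V=0 FIRE
t=13: input=2 -> V=16
t=14: input=1 -> V=0 FIRE

Answer: 2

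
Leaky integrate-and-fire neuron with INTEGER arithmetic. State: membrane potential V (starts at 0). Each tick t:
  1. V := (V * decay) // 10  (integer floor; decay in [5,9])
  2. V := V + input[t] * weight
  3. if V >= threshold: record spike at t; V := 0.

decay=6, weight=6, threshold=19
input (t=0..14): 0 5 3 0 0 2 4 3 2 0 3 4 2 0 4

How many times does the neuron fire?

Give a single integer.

Answer: 5

Derivation:
t=0: input=0 -> V=0
t=1: input=5 -> V=0 FIRE
t=2: input=3 -> V=18
t=3: input=0 -> V=10
t=4: input=0 -> V=6
t=5: input=2 -> V=15
t=6: input=4 -> V=0 FIRE
t=7: input=3 -> V=18
t=8: input=2 -> V=0 FIRE
t=9: input=0 -> V=0
t=10: input=3 -> V=18
t=11: input=4 -> V=0 FIRE
t=12: input=2 -> V=12
t=13: input=0 -> V=7
t=14: input=4 -> V=0 FIRE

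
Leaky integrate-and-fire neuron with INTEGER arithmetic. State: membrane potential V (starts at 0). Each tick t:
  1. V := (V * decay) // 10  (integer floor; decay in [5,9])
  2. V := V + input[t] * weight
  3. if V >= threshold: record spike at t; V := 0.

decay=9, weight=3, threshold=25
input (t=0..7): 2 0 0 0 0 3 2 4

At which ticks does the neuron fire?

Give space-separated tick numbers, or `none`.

Answer: 7

Derivation:
t=0: input=2 -> V=6
t=1: input=0 -> V=5
t=2: input=0 -> V=4
t=3: input=0 -> V=3
t=4: input=0 -> V=2
t=5: input=3 -> V=10
t=6: input=2 -> V=15
t=7: input=4 -> V=0 FIRE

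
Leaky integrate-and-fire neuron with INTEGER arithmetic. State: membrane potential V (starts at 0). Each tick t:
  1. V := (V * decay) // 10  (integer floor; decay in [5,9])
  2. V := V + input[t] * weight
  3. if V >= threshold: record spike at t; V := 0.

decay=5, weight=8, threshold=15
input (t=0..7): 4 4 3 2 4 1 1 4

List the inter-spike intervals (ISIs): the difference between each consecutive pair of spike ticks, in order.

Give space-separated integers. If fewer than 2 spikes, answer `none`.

Answer: 1 1 1 1 3

Derivation:
t=0: input=4 -> V=0 FIRE
t=1: input=4 -> V=0 FIRE
t=2: input=3 -> V=0 FIRE
t=3: input=2 -> V=0 FIRE
t=4: input=4 -> V=0 FIRE
t=5: input=1 -> V=8
t=6: input=1 -> V=12
t=7: input=4 -> V=0 FIRE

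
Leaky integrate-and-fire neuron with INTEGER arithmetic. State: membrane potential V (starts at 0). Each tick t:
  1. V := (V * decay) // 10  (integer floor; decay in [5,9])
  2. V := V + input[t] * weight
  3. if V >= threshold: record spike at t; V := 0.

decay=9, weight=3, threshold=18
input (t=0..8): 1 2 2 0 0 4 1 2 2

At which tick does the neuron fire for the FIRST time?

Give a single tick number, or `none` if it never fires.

Answer: 5

Derivation:
t=0: input=1 -> V=3
t=1: input=2 -> V=8
t=2: input=2 -> V=13
t=3: input=0 -> V=11
t=4: input=0 -> V=9
t=5: input=4 -> V=0 FIRE
t=6: input=1 -> V=3
t=7: input=2 -> V=8
t=8: input=2 -> V=13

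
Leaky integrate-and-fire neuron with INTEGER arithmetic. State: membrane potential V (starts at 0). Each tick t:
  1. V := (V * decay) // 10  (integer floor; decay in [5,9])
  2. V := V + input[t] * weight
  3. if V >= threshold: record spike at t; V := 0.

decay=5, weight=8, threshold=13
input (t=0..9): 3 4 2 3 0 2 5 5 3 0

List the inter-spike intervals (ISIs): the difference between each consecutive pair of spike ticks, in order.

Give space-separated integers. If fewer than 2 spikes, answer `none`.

t=0: input=3 -> V=0 FIRE
t=1: input=4 -> V=0 FIRE
t=2: input=2 -> V=0 FIRE
t=3: input=3 -> V=0 FIRE
t=4: input=0 -> V=0
t=5: input=2 -> V=0 FIRE
t=6: input=5 -> V=0 FIRE
t=7: input=5 -> V=0 FIRE
t=8: input=3 -> V=0 FIRE
t=9: input=0 -> V=0

Answer: 1 1 1 2 1 1 1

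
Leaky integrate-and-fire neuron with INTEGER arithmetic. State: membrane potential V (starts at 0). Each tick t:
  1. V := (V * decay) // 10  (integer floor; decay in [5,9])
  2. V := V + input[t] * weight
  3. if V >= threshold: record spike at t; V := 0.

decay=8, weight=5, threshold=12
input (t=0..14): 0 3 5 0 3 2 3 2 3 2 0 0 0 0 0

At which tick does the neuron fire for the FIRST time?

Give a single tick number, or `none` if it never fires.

t=0: input=0 -> V=0
t=1: input=3 -> V=0 FIRE
t=2: input=5 -> V=0 FIRE
t=3: input=0 -> V=0
t=4: input=3 -> V=0 FIRE
t=5: input=2 -> V=10
t=6: input=3 -> V=0 FIRE
t=7: input=2 -> V=10
t=8: input=3 -> V=0 FIRE
t=9: input=2 -> V=10
t=10: input=0 -> V=8
t=11: input=0 -> V=6
t=12: input=0 -> V=4
t=13: input=0 -> V=3
t=14: input=0 -> V=2

Answer: 1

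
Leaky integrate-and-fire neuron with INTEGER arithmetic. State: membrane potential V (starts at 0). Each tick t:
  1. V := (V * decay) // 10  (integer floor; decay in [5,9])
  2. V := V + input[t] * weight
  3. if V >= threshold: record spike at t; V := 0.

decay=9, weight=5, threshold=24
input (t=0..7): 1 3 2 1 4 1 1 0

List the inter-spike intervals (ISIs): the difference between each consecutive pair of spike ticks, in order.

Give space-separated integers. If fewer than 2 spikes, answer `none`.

t=0: input=1 -> V=5
t=1: input=3 -> V=19
t=2: input=2 -> V=0 FIRE
t=3: input=1 -> V=5
t=4: input=4 -> V=0 FIRE
t=5: input=1 -> V=5
t=6: input=1 -> V=9
t=7: input=0 -> V=8

Answer: 2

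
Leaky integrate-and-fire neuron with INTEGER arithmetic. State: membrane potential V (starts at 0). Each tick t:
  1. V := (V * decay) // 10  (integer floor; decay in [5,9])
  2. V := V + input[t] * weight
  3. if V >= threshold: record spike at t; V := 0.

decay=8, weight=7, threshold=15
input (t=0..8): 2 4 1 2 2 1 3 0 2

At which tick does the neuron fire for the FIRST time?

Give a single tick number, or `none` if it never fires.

Answer: 1

Derivation:
t=0: input=2 -> V=14
t=1: input=4 -> V=0 FIRE
t=2: input=1 -> V=7
t=3: input=2 -> V=0 FIRE
t=4: input=2 -> V=14
t=5: input=1 -> V=0 FIRE
t=6: input=3 -> V=0 FIRE
t=7: input=0 -> V=0
t=8: input=2 -> V=14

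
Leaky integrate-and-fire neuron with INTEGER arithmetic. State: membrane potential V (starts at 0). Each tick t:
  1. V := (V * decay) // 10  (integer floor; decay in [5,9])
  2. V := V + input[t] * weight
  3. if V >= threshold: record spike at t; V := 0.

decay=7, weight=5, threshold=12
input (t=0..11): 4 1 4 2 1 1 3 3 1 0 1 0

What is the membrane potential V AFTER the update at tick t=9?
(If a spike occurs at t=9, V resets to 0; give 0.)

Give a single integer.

t=0: input=4 -> V=0 FIRE
t=1: input=1 -> V=5
t=2: input=4 -> V=0 FIRE
t=3: input=2 -> V=10
t=4: input=1 -> V=0 FIRE
t=5: input=1 -> V=5
t=6: input=3 -> V=0 FIRE
t=7: input=3 -> V=0 FIRE
t=8: input=1 -> V=5
t=9: input=0 -> V=3
t=10: input=1 -> V=7
t=11: input=0 -> V=4

Answer: 3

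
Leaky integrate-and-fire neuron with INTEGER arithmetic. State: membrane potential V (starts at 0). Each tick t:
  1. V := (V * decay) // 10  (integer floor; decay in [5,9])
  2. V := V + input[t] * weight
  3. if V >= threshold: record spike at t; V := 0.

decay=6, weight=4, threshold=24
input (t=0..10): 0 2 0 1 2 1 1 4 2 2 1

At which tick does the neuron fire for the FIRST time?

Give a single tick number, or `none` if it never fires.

Answer: none

Derivation:
t=0: input=0 -> V=0
t=1: input=2 -> V=8
t=2: input=0 -> V=4
t=3: input=1 -> V=6
t=4: input=2 -> V=11
t=5: input=1 -> V=10
t=6: input=1 -> V=10
t=7: input=4 -> V=22
t=8: input=2 -> V=21
t=9: input=2 -> V=20
t=10: input=1 -> V=16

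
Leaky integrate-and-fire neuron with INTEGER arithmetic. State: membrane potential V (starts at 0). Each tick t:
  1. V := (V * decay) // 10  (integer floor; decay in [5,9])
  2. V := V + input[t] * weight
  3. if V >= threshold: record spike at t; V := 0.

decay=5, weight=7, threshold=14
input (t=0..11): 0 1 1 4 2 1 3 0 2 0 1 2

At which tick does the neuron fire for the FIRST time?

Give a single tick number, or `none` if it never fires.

t=0: input=0 -> V=0
t=1: input=1 -> V=7
t=2: input=1 -> V=10
t=3: input=4 -> V=0 FIRE
t=4: input=2 -> V=0 FIRE
t=5: input=1 -> V=7
t=6: input=3 -> V=0 FIRE
t=7: input=0 -> V=0
t=8: input=2 -> V=0 FIRE
t=9: input=0 -> V=0
t=10: input=1 -> V=7
t=11: input=2 -> V=0 FIRE

Answer: 3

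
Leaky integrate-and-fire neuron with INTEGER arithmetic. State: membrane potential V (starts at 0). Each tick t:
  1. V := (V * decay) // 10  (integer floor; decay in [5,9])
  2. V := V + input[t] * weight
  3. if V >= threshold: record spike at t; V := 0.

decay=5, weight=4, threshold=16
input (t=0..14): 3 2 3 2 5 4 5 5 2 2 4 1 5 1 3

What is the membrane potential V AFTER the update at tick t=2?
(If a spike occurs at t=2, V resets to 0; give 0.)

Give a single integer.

t=0: input=3 -> V=12
t=1: input=2 -> V=14
t=2: input=3 -> V=0 FIRE
t=3: input=2 -> V=8
t=4: input=5 -> V=0 FIRE
t=5: input=4 -> V=0 FIRE
t=6: input=5 -> V=0 FIRE
t=7: input=5 -> V=0 FIRE
t=8: input=2 -> V=8
t=9: input=2 -> V=12
t=10: input=4 -> V=0 FIRE
t=11: input=1 -> V=4
t=12: input=5 -> V=0 FIRE
t=13: input=1 -> V=4
t=14: input=3 -> V=14

Answer: 0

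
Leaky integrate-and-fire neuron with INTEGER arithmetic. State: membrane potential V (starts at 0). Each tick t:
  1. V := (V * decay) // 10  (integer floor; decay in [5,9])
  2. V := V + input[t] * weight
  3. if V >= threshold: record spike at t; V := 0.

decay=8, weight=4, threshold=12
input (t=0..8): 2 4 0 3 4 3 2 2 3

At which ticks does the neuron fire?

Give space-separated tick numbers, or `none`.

Answer: 1 3 4 5 7 8

Derivation:
t=0: input=2 -> V=8
t=1: input=4 -> V=0 FIRE
t=2: input=0 -> V=0
t=3: input=3 -> V=0 FIRE
t=4: input=4 -> V=0 FIRE
t=5: input=3 -> V=0 FIRE
t=6: input=2 -> V=8
t=7: input=2 -> V=0 FIRE
t=8: input=3 -> V=0 FIRE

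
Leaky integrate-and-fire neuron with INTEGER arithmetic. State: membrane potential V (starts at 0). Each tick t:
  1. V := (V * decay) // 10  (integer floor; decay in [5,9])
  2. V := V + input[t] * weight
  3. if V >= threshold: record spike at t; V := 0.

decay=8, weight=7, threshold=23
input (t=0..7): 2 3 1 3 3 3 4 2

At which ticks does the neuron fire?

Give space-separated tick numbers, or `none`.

t=0: input=2 -> V=14
t=1: input=3 -> V=0 FIRE
t=2: input=1 -> V=7
t=3: input=3 -> V=0 FIRE
t=4: input=3 -> V=21
t=5: input=3 -> V=0 FIRE
t=6: input=4 -> V=0 FIRE
t=7: input=2 -> V=14

Answer: 1 3 5 6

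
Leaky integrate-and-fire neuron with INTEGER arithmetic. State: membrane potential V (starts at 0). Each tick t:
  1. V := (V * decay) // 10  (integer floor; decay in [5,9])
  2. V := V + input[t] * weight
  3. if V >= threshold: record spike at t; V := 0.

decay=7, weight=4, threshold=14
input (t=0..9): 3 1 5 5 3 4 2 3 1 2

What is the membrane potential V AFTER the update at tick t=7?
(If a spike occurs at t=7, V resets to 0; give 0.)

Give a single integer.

Answer: 0

Derivation:
t=0: input=3 -> V=12
t=1: input=1 -> V=12
t=2: input=5 -> V=0 FIRE
t=3: input=5 -> V=0 FIRE
t=4: input=3 -> V=12
t=5: input=4 -> V=0 FIRE
t=6: input=2 -> V=8
t=7: input=3 -> V=0 FIRE
t=8: input=1 -> V=4
t=9: input=2 -> V=10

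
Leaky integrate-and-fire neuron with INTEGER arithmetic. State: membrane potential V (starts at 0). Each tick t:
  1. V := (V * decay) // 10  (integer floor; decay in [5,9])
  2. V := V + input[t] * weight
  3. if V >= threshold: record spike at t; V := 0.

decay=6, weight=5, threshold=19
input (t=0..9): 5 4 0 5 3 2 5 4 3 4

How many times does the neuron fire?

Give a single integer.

t=0: input=5 -> V=0 FIRE
t=1: input=4 -> V=0 FIRE
t=2: input=0 -> V=0
t=3: input=5 -> V=0 FIRE
t=4: input=3 -> V=15
t=5: input=2 -> V=0 FIRE
t=6: input=5 -> V=0 FIRE
t=7: input=4 -> V=0 FIRE
t=8: input=3 -> V=15
t=9: input=4 -> V=0 FIRE

Answer: 7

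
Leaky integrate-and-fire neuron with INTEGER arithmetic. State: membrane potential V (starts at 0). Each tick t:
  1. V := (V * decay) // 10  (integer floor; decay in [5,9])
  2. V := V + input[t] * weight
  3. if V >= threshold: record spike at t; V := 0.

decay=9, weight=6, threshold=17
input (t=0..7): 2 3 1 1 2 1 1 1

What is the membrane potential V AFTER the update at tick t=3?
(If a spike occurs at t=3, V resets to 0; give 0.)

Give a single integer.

t=0: input=2 -> V=12
t=1: input=3 -> V=0 FIRE
t=2: input=1 -> V=6
t=3: input=1 -> V=11
t=4: input=2 -> V=0 FIRE
t=5: input=1 -> V=6
t=6: input=1 -> V=11
t=7: input=1 -> V=15

Answer: 11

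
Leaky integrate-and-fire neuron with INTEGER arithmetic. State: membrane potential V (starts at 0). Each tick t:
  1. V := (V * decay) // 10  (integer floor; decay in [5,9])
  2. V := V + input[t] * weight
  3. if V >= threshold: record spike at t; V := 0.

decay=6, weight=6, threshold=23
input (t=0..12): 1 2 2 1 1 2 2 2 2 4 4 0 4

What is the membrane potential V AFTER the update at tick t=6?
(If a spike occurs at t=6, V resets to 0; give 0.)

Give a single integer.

t=0: input=1 -> V=6
t=1: input=2 -> V=15
t=2: input=2 -> V=21
t=3: input=1 -> V=18
t=4: input=1 -> V=16
t=5: input=2 -> V=21
t=6: input=2 -> V=0 FIRE
t=7: input=2 -> V=12
t=8: input=2 -> V=19
t=9: input=4 -> V=0 FIRE
t=10: input=4 -> V=0 FIRE
t=11: input=0 -> V=0
t=12: input=4 -> V=0 FIRE

Answer: 0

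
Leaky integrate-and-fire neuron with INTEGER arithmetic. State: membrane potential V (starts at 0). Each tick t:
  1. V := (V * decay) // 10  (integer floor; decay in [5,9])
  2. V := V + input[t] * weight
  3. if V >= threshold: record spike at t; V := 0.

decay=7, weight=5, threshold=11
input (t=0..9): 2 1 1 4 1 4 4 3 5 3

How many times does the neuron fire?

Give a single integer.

t=0: input=2 -> V=10
t=1: input=1 -> V=0 FIRE
t=2: input=1 -> V=5
t=3: input=4 -> V=0 FIRE
t=4: input=1 -> V=5
t=5: input=4 -> V=0 FIRE
t=6: input=4 -> V=0 FIRE
t=7: input=3 -> V=0 FIRE
t=8: input=5 -> V=0 FIRE
t=9: input=3 -> V=0 FIRE

Answer: 7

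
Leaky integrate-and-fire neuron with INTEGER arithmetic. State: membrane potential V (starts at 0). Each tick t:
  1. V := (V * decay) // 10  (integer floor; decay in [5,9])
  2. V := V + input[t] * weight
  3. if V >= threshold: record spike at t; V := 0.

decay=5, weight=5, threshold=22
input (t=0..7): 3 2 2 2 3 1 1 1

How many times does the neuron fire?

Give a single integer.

t=0: input=3 -> V=15
t=1: input=2 -> V=17
t=2: input=2 -> V=18
t=3: input=2 -> V=19
t=4: input=3 -> V=0 FIRE
t=5: input=1 -> V=5
t=6: input=1 -> V=7
t=7: input=1 -> V=8

Answer: 1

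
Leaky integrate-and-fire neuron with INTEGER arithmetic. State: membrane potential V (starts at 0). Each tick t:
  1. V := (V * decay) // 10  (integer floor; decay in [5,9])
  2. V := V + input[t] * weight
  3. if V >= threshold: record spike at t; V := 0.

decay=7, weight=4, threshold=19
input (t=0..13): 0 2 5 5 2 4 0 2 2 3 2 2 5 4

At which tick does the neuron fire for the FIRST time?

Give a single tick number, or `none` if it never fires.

t=0: input=0 -> V=0
t=1: input=2 -> V=8
t=2: input=5 -> V=0 FIRE
t=3: input=5 -> V=0 FIRE
t=4: input=2 -> V=8
t=5: input=4 -> V=0 FIRE
t=6: input=0 -> V=0
t=7: input=2 -> V=8
t=8: input=2 -> V=13
t=9: input=3 -> V=0 FIRE
t=10: input=2 -> V=8
t=11: input=2 -> V=13
t=12: input=5 -> V=0 FIRE
t=13: input=4 -> V=16

Answer: 2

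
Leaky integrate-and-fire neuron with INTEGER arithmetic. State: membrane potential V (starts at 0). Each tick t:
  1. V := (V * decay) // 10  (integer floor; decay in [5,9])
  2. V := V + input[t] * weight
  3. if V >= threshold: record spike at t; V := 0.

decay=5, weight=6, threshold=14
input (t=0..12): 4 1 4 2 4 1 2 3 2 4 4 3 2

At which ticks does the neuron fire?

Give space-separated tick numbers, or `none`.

t=0: input=4 -> V=0 FIRE
t=1: input=1 -> V=6
t=2: input=4 -> V=0 FIRE
t=3: input=2 -> V=12
t=4: input=4 -> V=0 FIRE
t=5: input=1 -> V=6
t=6: input=2 -> V=0 FIRE
t=7: input=3 -> V=0 FIRE
t=8: input=2 -> V=12
t=9: input=4 -> V=0 FIRE
t=10: input=4 -> V=0 FIRE
t=11: input=3 -> V=0 FIRE
t=12: input=2 -> V=12

Answer: 0 2 4 6 7 9 10 11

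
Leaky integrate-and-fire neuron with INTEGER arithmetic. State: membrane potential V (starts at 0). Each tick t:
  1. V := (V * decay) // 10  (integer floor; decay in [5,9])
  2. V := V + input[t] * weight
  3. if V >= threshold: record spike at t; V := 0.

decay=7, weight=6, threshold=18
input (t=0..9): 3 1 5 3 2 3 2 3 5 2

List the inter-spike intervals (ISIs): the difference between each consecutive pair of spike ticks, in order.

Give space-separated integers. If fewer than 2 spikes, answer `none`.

Answer: 2 1 2 2 1

Derivation:
t=0: input=3 -> V=0 FIRE
t=1: input=1 -> V=6
t=2: input=5 -> V=0 FIRE
t=3: input=3 -> V=0 FIRE
t=4: input=2 -> V=12
t=5: input=3 -> V=0 FIRE
t=6: input=2 -> V=12
t=7: input=3 -> V=0 FIRE
t=8: input=5 -> V=0 FIRE
t=9: input=2 -> V=12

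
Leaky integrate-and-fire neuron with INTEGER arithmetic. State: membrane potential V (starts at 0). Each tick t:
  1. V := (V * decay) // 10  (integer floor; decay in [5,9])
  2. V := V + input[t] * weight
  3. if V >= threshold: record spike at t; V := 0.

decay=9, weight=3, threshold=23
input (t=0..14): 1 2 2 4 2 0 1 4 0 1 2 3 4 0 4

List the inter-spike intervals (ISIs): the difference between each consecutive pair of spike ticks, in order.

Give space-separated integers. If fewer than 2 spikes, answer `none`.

Answer: 8

Derivation:
t=0: input=1 -> V=3
t=1: input=2 -> V=8
t=2: input=2 -> V=13
t=3: input=4 -> V=0 FIRE
t=4: input=2 -> V=6
t=5: input=0 -> V=5
t=6: input=1 -> V=7
t=7: input=4 -> V=18
t=8: input=0 -> V=16
t=9: input=1 -> V=17
t=10: input=2 -> V=21
t=11: input=3 -> V=0 FIRE
t=12: input=4 -> V=12
t=13: input=0 -> V=10
t=14: input=4 -> V=21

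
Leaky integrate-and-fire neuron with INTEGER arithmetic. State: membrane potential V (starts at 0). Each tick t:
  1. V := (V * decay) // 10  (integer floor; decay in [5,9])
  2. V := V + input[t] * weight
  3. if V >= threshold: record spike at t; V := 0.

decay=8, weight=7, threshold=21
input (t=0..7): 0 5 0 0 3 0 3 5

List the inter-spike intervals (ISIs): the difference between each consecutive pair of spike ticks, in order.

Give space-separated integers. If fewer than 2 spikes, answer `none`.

t=0: input=0 -> V=0
t=1: input=5 -> V=0 FIRE
t=2: input=0 -> V=0
t=3: input=0 -> V=0
t=4: input=3 -> V=0 FIRE
t=5: input=0 -> V=0
t=6: input=3 -> V=0 FIRE
t=7: input=5 -> V=0 FIRE

Answer: 3 2 1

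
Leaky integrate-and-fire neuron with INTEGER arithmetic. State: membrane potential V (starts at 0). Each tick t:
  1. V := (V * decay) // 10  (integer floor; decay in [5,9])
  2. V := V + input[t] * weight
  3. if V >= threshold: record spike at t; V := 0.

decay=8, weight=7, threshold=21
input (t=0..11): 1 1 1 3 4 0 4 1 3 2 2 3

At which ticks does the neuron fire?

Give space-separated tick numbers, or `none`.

Answer: 3 4 6 8 10 11

Derivation:
t=0: input=1 -> V=7
t=1: input=1 -> V=12
t=2: input=1 -> V=16
t=3: input=3 -> V=0 FIRE
t=4: input=4 -> V=0 FIRE
t=5: input=0 -> V=0
t=6: input=4 -> V=0 FIRE
t=7: input=1 -> V=7
t=8: input=3 -> V=0 FIRE
t=9: input=2 -> V=14
t=10: input=2 -> V=0 FIRE
t=11: input=3 -> V=0 FIRE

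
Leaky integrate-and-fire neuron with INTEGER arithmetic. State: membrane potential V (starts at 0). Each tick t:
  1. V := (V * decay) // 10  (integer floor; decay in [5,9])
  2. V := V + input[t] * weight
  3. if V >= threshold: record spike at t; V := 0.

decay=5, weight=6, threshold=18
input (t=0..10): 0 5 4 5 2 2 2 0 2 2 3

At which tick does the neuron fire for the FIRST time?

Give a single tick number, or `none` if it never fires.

t=0: input=0 -> V=0
t=1: input=5 -> V=0 FIRE
t=2: input=4 -> V=0 FIRE
t=3: input=5 -> V=0 FIRE
t=4: input=2 -> V=12
t=5: input=2 -> V=0 FIRE
t=6: input=2 -> V=12
t=7: input=0 -> V=6
t=8: input=2 -> V=15
t=9: input=2 -> V=0 FIRE
t=10: input=3 -> V=0 FIRE

Answer: 1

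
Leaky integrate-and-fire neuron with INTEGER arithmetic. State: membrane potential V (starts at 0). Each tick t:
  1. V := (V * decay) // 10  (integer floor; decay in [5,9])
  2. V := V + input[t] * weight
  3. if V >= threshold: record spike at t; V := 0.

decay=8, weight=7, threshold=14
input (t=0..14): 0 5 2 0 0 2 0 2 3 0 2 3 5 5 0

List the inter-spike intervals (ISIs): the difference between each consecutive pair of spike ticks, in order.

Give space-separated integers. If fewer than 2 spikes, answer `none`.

t=0: input=0 -> V=0
t=1: input=5 -> V=0 FIRE
t=2: input=2 -> V=0 FIRE
t=3: input=0 -> V=0
t=4: input=0 -> V=0
t=5: input=2 -> V=0 FIRE
t=6: input=0 -> V=0
t=7: input=2 -> V=0 FIRE
t=8: input=3 -> V=0 FIRE
t=9: input=0 -> V=0
t=10: input=2 -> V=0 FIRE
t=11: input=3 -> V=0 FIRE
t=12: input=5 -> V=0 FIRE
t=13: input=5 -> V=0 FIRE
t=14: input=0 -> V=0

Answer: 1 3 2 1 2 1 1 1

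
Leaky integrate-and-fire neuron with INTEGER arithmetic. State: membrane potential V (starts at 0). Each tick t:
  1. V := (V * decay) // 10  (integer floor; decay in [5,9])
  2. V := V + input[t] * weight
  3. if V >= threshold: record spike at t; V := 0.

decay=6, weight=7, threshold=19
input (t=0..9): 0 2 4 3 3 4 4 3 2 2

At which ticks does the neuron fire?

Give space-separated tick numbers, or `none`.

t=0: input=0 -> V=0
t=1: input=2 -> V=14
t=2: input=4 -> V=0 FIRE
t=3: input=3 -> V=0 FIRE
t=4: input=3 -> V=0 FIRE
t=5: input=4 -> V=0 FIRE
t=6: input=4 -> V=0 FIRE
t=7: input=3 -> V=0 FIRE
t=8: input=2 -> V=14
t=9: input=2 -> V=0 FIRE

Answer: 2 3 4 5 6 7 9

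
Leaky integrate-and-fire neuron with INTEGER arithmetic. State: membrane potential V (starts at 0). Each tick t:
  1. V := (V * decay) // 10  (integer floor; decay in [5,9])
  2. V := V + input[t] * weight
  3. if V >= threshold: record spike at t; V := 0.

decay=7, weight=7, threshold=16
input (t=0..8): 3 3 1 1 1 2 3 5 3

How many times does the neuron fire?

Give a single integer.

t=0: input=3 -> V=0 FIRE
t=1: input=3 -> V=0 FIRE
t=2: input=1 -> V=7
t=3: input=1 -> V=11
t=4: input=1 -> V=14
t=5: input=2 -> V=0 FIRE
t=6: input=3 -> V=0 FIRE
t=7: input=5 -> V=0 FIRE
t=8: input=3 -> V=0 FIRE

Answer: 6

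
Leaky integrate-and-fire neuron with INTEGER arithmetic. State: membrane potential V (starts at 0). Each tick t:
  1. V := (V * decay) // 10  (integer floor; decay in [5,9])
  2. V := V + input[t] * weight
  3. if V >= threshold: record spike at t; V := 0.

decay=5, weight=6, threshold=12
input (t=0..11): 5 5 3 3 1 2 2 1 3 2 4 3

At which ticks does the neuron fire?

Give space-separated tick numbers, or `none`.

t=0: input=5 -> V=0 FIRE
t=1: input=5 -> V=0 FIRE
t=2: input=3 -> V=0 FIRE
t=3: input=3 -> V=0 FIRE
t=4: input=1 -> V=6
t=5: input=2 -> V=0 FIRE
t=6: input=2 -> V=0 FIRE
t=7: input=1 -> V=6
t=8: input=3 -> V=0 FIRE
t=9: input=2 -> V=0 FIRE
t=10: input=4 -> V=0 FIRE
t=11: input=3 -> V=0 FIRE

Answer: 0 1 2 3 5 6 8 9 10 11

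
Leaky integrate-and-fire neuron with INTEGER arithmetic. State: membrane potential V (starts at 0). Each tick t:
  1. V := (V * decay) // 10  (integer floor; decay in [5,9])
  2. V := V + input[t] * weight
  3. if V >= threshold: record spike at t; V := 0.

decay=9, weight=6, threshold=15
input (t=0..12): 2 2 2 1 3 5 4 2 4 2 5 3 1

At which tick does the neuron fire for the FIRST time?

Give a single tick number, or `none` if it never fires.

Answer: 1

Derivation:
t=0: input=2 -> V=12
t=1: input=2 -> V=0 FIRE
t=2: input=2 -> V=12
t=3: input=1 -> V=0 FIRE
t=4: input=3 -> V=0 FIRE
t=5: input=5 -> V=0 FIRE
t=6: input=4 -> V=0 FIRE
t=7: input=2 -> V=12
t=8: input=4 -> V=0 FIRE
t=9: input=2 -> V=12
t=10: input=5 -> V=0 FIRE
t=11: input=3 -> V=0 FIRE
t=12: input=1 -> V=6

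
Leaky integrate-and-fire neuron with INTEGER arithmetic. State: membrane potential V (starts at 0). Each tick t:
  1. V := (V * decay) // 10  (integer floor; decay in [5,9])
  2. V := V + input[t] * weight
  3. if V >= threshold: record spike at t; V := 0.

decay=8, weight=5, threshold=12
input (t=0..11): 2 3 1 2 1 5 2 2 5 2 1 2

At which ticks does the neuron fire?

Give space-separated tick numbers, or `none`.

Answer: 1 3 5 7 8 10

Derivation:
t=0: input=2 -> V=10
t=1: input=3 -> V=0 FIRE
t=2: input=1 -> V=5
t=3: input=2 -> V=0 FIRE
t=4: input=1 -> V=5
t=5: input=5 -> V=0 FIRE
t=6: input=2 -> V=10
t=7: input=2 -> V=0 FIRE
t=8: input=5 -> V=0 FIRE
t=9: input=2 -> V=10
t=10: input=1 -> V=0 FIRE
t=11: input=2 -> V=10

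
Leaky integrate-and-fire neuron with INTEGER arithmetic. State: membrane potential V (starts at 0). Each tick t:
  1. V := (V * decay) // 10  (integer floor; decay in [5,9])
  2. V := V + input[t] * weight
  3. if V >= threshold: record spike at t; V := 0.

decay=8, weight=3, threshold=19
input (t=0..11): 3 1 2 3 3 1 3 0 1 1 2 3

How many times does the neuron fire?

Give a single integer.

t=0: input=3 -> V=9
t=1: input=1 -> V=10
t=2: input=2 -> V=14
t=3: input=3 -> V=0 FIRE
t=4: input=3 -> V=9
t=5: input=1 -> V=10
t=6: input=3 -> V=17
t=7: input=0 -> V=13
t=8: input=1 -> V=13
t=9: input=1 -> V=13
t=10: input=2 -> V=16
t=11: input=3 -> V=0 FIRE

Answer: 2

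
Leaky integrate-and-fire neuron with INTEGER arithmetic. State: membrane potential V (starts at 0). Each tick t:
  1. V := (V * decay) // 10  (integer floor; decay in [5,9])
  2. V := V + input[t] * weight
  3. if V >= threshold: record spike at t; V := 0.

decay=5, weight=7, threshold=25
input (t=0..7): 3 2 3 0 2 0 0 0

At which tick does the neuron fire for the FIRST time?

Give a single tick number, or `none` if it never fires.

Answer: 2

Derivation:
t=0: input=3 -> V=21
t=1: input=2 -> V=24
t=2: input=3 -> V=0 FIRE
t=3: input=0 -> V=0
t=4: input=2 -> V=14
t=5: input=0 -> V=7
t=6: input=0 -> V=3
t=7: input=0 -> V=1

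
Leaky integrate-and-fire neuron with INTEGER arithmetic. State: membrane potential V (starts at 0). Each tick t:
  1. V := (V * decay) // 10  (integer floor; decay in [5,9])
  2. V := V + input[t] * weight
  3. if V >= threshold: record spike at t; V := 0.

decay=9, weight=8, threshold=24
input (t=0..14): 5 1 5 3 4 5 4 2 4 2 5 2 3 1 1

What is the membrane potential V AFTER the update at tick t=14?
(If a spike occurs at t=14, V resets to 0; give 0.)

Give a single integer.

Answer: 15

Derivation:
t=0: input=5 -> V=0 FIRE
t=1: input=1 -> V=8
t=2: input=5 -> V=0 FIRE
t=3: input=3 -> V=0 FIRE
t=4: input=4 -> V=0 FIRE
t=5: input=5 -> V=0 FIRE
t=6: input=4 -> V=0 FIRE
t=7: input=2 -> V=16
t=8: input=4 -> V=0 FIRE
t=9: input=2 -> V=16
t=10: input=5 -> V=0 FIRE
t=11: input=2 -> V=16
t=12: input=3 -> V=0 FIRE
t=13: input=1 -> V=8
t=14: input=1 -> V=15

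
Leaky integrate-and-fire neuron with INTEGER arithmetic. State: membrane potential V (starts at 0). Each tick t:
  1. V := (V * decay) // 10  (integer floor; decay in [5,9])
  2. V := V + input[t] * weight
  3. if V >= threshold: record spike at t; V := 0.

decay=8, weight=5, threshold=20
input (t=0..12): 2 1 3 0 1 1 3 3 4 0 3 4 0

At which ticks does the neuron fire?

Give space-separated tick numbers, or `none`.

t=0: input=2 -> V=10
t=1: input=1 -> V=13
t=2: input=3 -> V=0 FIRE
t=3: input=0 -> V=0
t=4: input=1 -> V=5
t=5: input=1 -> V=9
t=6: input=3 -> V=0 FIRE
t=7: input=3 -> V=15
t=8: input=4 -> V=0 FIRE
t=9: input=0 -> V=0
t=10: input=3 -> V=15
t=11: input=4 -> V=0 FIRE
t=12: input=0 -> V=0

Answer: 2 6 8 11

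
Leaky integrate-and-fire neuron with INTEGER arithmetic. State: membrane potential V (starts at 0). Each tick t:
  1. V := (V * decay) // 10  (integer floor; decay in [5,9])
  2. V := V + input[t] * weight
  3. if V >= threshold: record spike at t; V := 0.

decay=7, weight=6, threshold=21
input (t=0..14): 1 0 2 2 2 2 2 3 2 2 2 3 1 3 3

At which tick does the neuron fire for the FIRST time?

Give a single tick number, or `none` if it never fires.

Answer: 3

Derivation:
t=0: input=1 -> V=6
t=1: input=0 -> V=4
t=2: input=2 -> V=14
t=3: input=2 -> V=0 FIRE
t=4: input=2 -> V=12
t=5: input=2 -> V=20
t=6: input=2 -> V=0 FIRE
t=7: input=3 -> V=18
t=8: input=2 -> V=0 FIRE
t=9: input=2 -> V=12
t=10: input=2 -> V=20
t=11: input=3 -> V=0 FIRE
t=12: input=1 -> V=6
t=13: input=3 -> V=0 FIRE
t=14: input=3 -> V=18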